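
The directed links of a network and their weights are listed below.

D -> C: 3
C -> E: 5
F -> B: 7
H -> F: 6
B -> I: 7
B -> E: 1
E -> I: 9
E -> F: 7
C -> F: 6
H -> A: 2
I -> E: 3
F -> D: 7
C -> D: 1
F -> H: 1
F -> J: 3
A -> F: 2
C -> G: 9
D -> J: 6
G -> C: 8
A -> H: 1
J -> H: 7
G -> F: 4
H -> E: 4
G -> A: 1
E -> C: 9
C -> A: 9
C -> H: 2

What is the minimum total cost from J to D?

Candidate routes:
J - H - A - F - D: 7+2+2+7 = 18
J - H - F - D: 7+6+7 = 20
J - H - E - C - D: 7+4+9+1 = 21
Cheapest is J - H - A - F - D at 18.

18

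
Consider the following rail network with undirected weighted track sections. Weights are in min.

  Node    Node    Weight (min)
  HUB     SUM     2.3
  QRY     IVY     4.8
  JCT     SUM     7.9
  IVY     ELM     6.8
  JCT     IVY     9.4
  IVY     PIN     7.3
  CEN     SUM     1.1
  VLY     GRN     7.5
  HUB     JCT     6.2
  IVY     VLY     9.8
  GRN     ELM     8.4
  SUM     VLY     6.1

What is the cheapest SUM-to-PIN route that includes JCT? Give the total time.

Shortest SUM→JCT: SUM–JCT = 7.9
Best JCT to PIN: JCT–IVY–PIN costing 16.7
Total via JCT: 7.9 + 16.7 = 24.6 min.

24.6 min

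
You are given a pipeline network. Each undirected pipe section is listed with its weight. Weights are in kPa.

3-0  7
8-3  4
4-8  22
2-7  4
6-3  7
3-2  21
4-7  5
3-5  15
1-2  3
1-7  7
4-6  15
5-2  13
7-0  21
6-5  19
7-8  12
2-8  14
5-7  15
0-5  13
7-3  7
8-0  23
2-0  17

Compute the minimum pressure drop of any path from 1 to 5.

Enumerating some paths:
1–2–7–5: 3+4+15 = 22
1–7–5: 7+15 = 22
1–2–5: 3+13 = 16
The minimum is 16 kPa via 1–2–5.

16 kPa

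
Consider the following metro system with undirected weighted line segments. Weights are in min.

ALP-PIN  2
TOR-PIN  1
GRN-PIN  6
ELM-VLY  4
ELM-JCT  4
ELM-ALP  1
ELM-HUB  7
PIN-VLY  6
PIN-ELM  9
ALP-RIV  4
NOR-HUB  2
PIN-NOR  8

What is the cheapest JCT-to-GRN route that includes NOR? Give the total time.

27 min

Shortest JCT→NOR: JCT → ELM → HUB → NOR = 13
Best NOR to GRN: NOR → PIN → GRN costing 14
Total via NOR: 13 + 14 = 27 min.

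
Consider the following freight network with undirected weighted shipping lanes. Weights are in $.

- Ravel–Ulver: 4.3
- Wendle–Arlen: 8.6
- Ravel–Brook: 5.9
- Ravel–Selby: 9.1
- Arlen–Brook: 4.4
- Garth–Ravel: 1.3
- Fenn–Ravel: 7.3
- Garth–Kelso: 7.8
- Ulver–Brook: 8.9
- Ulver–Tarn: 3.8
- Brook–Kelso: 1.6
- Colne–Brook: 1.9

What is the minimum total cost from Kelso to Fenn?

Running Dijkstra from Kelso:
Kelso: 0
Brook: 1.6  (via Kelso)
Colne: 3.5  (via Brook)
Arlen: 6  (via Brook)
Ravel: 7.5  (via Brook)
Garth: 7.8  (via Kelso)
Ulver: 10.5  (via Brook)
Tarn: 14.3  (via Ulver)
Wendle: 14.6  (via Arlen)
Fenn: 14.8  (via Ravel)
Shortest route: Kelso–Brook–Ravel–Fenn = $14.8.

$14.8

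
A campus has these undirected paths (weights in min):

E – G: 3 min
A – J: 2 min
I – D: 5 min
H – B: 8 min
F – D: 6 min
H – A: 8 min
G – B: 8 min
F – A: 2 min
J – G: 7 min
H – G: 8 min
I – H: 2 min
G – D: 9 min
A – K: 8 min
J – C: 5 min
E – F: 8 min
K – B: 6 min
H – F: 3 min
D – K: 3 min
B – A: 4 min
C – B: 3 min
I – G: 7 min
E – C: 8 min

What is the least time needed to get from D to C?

12 min

Candidate routes:
D - F - A - B - C: 6+2+4+3 = 15
D - K - B - C: 3+6+3 = 12
Cheapest is D - K - B - C at 12 min.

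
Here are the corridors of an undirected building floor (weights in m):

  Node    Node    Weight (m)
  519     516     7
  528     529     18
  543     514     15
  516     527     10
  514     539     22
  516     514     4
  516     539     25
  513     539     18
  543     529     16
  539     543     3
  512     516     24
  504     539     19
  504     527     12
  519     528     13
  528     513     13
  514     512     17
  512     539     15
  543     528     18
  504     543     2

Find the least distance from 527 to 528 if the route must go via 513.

48 m

Best 527 to 513: 527 → 504 → 543 → 539 → 513 costing 35
Shortest 513→528: 513 → 528 = 13
Total via 513: 35 + 13 = 48 m.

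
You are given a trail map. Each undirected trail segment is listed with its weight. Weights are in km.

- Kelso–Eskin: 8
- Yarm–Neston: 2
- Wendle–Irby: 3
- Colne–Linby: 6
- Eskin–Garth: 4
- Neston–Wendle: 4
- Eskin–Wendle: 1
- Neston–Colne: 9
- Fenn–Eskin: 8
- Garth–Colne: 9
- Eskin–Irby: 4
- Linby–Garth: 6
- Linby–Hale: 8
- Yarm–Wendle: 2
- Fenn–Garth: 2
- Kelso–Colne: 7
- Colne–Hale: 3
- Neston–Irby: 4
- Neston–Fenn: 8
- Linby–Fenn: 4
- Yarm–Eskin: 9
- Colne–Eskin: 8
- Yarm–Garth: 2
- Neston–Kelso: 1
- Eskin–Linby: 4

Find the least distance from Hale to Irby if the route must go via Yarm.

Shortest Hale→Yarm: Hale–Colne–Kelso–Neston–Yarm = 13
Best Yarm to Irby: Yarm–Wendle–Irby costing 5
Total via Yarm: 13 + 5 = 18 km.

18 km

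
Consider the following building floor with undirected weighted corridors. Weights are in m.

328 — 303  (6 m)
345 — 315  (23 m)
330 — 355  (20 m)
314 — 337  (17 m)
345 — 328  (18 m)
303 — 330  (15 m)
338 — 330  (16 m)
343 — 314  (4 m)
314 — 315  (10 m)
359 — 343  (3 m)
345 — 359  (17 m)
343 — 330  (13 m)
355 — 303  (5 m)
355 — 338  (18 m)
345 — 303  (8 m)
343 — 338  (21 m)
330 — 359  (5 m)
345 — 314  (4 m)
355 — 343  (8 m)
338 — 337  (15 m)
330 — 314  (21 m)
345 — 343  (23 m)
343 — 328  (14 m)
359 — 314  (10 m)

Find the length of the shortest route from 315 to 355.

Compare a few routes:
315–314–343–355: 10+4+8 = 22
315–314–345–303–355: 10+4+8+5 = 27
315–314–359–343–355: 10+10+3+8 = 31
The minimum is 22 m via 315–314–343–355.

22 m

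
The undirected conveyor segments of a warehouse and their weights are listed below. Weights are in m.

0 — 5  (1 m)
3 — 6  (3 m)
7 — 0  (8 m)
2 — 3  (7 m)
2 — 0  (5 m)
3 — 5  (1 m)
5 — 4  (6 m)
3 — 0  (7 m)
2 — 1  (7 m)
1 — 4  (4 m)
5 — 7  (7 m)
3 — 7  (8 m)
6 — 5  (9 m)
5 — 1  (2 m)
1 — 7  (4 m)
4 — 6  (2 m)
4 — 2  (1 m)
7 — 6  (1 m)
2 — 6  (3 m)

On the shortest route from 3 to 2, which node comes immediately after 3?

Enumerating some paths:
3 - 5 - 0 - 2: 1+1+5 = 7
3 - 6 - 2: 3+3 = 6
3 - 2: 7 = 7
The minimum is 6 m via 3 - 6 - 2.
So from 3 the first move is to 6.

6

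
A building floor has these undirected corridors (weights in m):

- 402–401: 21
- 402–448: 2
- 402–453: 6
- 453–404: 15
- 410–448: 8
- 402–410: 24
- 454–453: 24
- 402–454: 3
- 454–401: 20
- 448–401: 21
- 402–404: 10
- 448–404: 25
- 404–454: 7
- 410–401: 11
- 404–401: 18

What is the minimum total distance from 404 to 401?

18 m

Settle nodes by increasing distance from 404:
404: 0
454: 7  (via 404)
402: 10  (via 404)
448: 12  (via 402)
453: 15  (via 404)
401: 18  (via 404)
Shortest route: 404–401 = 18 m.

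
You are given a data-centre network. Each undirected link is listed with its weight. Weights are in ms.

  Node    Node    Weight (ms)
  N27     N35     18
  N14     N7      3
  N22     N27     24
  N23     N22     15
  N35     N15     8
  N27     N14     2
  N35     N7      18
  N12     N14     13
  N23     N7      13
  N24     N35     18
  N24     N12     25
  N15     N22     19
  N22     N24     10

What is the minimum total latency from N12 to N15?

41 ms

Compare a few routes:
N12 → N14 → N7 → N35 → N15: 13+3+18+8 = 42
N12 → N24 → N22 → N15: 25+10+19 = 54
N12 → N14 → N27 → N35 → N15: 13+2+18+8 = 41
N12 → N24 → N35 → N15: 25+18+8 = 51
The minimum is 41 ms via N12 → N14 → N27 → N35 → N15.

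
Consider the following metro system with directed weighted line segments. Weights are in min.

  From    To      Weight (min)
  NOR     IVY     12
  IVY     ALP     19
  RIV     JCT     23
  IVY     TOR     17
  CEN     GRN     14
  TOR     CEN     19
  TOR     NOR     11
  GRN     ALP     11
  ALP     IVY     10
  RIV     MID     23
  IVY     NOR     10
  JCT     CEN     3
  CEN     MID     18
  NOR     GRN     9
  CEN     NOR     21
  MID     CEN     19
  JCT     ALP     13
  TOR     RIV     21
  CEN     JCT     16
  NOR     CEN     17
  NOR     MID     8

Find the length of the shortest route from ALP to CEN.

37 min

Settle nodes by increasing distance from ALP:
ALP: 0
IVY: 10  (via ALP)
NOR: 20  (via IVY)
TOR: 27  (via IVY)
MID: 28  (via NOR)
GRN: 29  (via NOR)
CEN: 37  (via NOR)
Shortest route: ALP → IVY → NOR → CEN = 37 min.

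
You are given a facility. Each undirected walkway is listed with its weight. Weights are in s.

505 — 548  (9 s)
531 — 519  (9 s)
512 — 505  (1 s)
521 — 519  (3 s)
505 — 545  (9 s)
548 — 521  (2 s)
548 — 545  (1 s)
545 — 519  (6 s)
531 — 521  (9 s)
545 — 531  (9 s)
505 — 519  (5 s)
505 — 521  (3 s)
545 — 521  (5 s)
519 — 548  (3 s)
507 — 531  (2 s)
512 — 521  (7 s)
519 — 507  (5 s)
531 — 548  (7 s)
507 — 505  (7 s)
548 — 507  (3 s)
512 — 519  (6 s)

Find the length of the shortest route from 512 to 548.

Candidate routes:
512–505–521–548: 1+3+2 = 6
512–521–548: 7+2 = 9
512–519–548: 6+3 = 9
Cheapest is 512–505–521–548 at 6 s.

6 s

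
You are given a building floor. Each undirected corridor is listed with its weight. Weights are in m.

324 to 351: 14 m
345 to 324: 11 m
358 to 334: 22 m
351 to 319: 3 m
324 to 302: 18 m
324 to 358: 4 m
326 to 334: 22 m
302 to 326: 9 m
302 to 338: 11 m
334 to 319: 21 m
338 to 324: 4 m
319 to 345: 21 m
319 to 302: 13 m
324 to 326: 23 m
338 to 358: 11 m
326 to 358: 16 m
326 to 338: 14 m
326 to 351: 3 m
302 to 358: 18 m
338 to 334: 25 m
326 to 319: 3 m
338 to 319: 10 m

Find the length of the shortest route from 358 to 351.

18 m

Compare a few routes:
358 → 326 → 351: 16+3 = 19
358 → 326 → 319 → 351: 16+3+3 = 22
358 → 324 → 338 → 319 → 351: 4+4+10+3 = 21
358 → 324 → 351: 4+14 = 18
Cheapest is 358 → 324 → 351 at 18 m.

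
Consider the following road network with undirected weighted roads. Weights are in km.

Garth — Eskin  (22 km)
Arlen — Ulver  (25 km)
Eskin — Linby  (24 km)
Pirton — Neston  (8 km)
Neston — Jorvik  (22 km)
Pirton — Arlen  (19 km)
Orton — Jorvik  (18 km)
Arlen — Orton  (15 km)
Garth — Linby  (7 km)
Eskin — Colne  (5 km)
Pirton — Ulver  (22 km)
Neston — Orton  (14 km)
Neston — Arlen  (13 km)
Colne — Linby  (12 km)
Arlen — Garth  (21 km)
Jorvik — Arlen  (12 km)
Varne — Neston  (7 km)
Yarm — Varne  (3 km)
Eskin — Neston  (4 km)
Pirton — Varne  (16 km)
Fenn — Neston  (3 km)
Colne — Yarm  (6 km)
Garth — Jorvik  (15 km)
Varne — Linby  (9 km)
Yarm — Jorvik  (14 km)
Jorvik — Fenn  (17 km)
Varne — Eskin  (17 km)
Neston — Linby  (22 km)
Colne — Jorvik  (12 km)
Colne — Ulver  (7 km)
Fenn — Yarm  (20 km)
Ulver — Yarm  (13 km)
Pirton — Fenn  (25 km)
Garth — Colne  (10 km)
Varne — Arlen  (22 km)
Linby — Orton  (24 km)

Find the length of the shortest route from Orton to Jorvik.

Shortest distances from Orton:
Orton: 0
Neston: 14  (via Orton)
Arlen: 15  (via Orton)
Fenn: 17  (via Neston)
Eskin: 18  (via Neston)
Jorvik: 18  (via Orton)
Shortest route: Orton → Jorvik = 18 km.

18 km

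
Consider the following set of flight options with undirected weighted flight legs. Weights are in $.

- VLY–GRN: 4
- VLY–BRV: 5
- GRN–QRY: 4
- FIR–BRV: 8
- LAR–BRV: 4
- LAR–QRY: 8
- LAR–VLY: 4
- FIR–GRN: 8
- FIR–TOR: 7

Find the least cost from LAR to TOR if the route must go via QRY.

Shortest LAR→QRY: LAR–QRY = 8
Best QRY to TOR: QRY–GRN–FIR–TOR costing 19
Total via QRY: 8 + 19 = $27.

$27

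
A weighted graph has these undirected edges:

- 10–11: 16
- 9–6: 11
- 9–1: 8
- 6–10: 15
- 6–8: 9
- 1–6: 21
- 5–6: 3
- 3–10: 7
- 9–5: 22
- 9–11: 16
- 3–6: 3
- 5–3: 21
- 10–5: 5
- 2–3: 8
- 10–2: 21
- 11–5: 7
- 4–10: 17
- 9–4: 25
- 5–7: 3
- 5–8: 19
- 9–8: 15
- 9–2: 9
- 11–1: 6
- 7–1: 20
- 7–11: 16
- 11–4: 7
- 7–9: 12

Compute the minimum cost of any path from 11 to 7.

Settle nodes by increasing distance from 11:
11: 0
1: 6  (via 11)
4: 7  (via 11)
5: 7  (via 11)
6: 10  (via 5)
7: 10  (via 5)
Shortest route: 11–5–7 = 10.

10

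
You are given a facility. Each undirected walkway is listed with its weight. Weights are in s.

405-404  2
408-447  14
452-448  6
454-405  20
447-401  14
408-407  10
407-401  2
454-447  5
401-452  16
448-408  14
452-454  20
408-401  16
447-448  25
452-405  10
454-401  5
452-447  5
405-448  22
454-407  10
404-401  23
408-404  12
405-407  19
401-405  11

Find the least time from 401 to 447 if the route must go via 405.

Shortest 401→405: 401–405 = 11
Best 405 to 447: 405–452–447 costing 15
Total via 405: 11 + 15 = 26 s.

26 s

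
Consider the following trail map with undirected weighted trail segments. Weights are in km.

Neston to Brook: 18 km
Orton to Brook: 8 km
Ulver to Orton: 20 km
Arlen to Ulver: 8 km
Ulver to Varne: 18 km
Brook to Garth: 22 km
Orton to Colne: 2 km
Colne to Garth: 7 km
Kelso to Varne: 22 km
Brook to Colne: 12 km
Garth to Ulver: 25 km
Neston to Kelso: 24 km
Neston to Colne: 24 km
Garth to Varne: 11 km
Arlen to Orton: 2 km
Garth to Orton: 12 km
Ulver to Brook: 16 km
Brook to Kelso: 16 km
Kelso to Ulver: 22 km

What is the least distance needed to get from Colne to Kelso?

26 km

Enumerating some paths:
Colne → Orton → Brook → Kelso: 2+8+16 = 26
Colne → Brook → Kelso: 12+16 = 28
The minimum is 26 km via Colne → Orton → Brook → Kelso.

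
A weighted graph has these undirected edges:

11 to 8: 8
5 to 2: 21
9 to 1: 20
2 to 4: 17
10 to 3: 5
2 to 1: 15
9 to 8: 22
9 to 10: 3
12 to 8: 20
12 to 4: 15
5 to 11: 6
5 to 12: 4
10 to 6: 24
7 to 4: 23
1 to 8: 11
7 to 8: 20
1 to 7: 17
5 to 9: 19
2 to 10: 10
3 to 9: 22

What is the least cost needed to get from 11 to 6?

52

Enumerating some paths:
11–8–1–9–10–6: 8+11+20+3+24 = 66
11–8–9–10–6: 8+22+3+24 = 57
11–5–2–10–6: 6+21+10+24 = 61
11–5–9–10–6: 6+19+3+24 = 52
Cheapest is 11–5–9–10–6 at 52.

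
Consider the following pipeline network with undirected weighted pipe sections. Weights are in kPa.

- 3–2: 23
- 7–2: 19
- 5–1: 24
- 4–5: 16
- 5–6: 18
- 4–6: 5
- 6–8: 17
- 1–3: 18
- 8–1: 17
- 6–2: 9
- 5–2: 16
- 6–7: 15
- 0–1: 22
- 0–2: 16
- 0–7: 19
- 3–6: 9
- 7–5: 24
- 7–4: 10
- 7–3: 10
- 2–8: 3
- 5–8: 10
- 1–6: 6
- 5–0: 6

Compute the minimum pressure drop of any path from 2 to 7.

Shortest distances from 2:
2: 0
8: 3  (via 2)
6: 9  (via 2)
5: 13  (via 8)
4: 14  (via 6)
1: 15  (via 6)
0: 16  (via 2)
3: 18  (via 6)
7: 19  (via 2)
Shortest route: 2 → 7 = 19 kPa.

19 kPa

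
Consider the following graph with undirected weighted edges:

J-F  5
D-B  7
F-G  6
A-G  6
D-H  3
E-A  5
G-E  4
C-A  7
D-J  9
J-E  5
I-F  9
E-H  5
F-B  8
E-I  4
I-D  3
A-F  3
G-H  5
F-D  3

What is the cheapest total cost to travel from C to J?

15

Running Dijkstra from C:
C: 0
A: 7  (via C)
F: 10  (via A)
E: 12  (via A)
D: 13  (via F)
G: 13  (via A)
J: 15  (via F)
Shortest route: C–A–F–J = 15.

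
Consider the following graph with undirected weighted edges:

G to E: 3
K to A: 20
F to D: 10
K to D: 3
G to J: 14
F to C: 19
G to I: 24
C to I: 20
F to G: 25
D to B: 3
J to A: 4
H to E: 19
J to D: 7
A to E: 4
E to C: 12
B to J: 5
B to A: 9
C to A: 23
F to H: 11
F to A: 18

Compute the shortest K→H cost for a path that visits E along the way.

37

Shortest K→E: K–D–J–A–E = 18
Best E to H: E–H costing 19
Total via E: 18 + 19 = 37.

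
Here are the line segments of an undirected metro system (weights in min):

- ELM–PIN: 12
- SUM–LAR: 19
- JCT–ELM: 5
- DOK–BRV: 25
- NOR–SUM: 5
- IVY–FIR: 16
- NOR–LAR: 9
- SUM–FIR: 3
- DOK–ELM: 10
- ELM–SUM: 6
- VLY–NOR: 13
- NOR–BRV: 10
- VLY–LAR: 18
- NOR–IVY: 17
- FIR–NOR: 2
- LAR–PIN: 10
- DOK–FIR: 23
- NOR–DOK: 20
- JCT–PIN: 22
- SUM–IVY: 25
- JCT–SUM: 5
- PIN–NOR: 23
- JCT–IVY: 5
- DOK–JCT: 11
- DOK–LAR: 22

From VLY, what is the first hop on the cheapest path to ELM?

Compare a few routes:
VLY - NOR - FIR - SUM - JCT - ELM: 13+2+3+5+5 = 28
VLY - NOR - SUM - ELM: 13+5+6 = 24
VLY - NOR - SUM - JCT - ELM: 13+5+5+5 = 28
Cheapest is VLY - NOR - SUM - ELM at 24 min.
So from VLY the first move is to NOR.

NOR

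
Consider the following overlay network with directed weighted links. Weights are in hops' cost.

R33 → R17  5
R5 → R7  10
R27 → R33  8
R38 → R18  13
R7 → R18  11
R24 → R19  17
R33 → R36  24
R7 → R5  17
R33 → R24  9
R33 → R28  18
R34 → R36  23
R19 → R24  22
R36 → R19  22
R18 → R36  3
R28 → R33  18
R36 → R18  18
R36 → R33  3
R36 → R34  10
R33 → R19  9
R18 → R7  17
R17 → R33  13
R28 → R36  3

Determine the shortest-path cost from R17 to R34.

Enumerating some paths:
R17 - R33 - R36 - R34: 13+24+10 = 47
R17 - R33 - R28 - R36 - R34: 13+18+3+10 = 44
The minimum is 44 hops' cost via R17 - R33 - R28 - R36 - R34.

44 hops' cost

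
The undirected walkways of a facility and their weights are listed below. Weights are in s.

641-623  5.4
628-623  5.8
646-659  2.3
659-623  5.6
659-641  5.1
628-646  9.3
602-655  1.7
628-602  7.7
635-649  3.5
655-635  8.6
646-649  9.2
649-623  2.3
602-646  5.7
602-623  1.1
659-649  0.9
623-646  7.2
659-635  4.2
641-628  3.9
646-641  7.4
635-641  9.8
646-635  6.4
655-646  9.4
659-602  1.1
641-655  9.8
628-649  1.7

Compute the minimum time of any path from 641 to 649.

5.6 s

Settle nodes by increasing distance from 641:
641: 0
628: 3.9  (via 641)
659: 5.1  (via 641)
623: 5.4  (via 641)
649: 5.6  (via 628)
Shortest route: 641–628–649 = 5.6 s.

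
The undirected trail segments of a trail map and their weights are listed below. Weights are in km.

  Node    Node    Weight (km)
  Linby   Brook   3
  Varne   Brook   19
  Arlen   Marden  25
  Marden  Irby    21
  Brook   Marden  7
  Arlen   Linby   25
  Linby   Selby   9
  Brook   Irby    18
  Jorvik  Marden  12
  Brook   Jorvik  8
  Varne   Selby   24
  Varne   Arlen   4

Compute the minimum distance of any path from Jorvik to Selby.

20 km

Candidate routes:
Jorvik–Marden–Brook–Linby–Selby: 12+7+3+9 = 31
Jorvik–Brook–Linby–Selby: 8+3+9 = 20
The minimum is 20 km via Jorvik–Brook–Linby–Selby.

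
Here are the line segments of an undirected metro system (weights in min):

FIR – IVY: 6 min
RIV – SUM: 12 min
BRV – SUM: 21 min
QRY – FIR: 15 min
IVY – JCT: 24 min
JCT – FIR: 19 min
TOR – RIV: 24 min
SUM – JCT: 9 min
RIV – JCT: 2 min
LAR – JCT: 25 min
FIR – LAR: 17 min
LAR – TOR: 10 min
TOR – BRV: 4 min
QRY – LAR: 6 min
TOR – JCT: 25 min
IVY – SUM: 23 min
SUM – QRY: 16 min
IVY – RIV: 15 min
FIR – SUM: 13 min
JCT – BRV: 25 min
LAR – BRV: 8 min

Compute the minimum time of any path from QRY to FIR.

15 min

Enumerating some paths:
QRY–FIR: 15 = 15
QRY–LAR–FIR: 6+17 = 23
Cheapest is QRY–FIR at 15 min.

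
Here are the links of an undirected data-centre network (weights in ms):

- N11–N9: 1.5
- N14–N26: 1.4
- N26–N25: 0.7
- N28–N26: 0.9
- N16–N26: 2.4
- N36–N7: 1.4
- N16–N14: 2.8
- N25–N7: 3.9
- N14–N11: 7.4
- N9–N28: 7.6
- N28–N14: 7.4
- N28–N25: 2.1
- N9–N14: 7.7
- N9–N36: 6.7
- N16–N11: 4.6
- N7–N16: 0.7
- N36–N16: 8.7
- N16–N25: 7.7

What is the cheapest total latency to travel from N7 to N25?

3.8 ms

Enumerating some paths:
N7 - N25: 3.9 = 3.9
N7 - N16 - N14 - N26 - N25: 0.7+2.8+1.4+0.7 = 5.6
N7 - N16 - N26 - N25: 0.7+2.4+0.7 = 3.8
The minimum is 3.8 ms via N7 - N16 - N26 - N25.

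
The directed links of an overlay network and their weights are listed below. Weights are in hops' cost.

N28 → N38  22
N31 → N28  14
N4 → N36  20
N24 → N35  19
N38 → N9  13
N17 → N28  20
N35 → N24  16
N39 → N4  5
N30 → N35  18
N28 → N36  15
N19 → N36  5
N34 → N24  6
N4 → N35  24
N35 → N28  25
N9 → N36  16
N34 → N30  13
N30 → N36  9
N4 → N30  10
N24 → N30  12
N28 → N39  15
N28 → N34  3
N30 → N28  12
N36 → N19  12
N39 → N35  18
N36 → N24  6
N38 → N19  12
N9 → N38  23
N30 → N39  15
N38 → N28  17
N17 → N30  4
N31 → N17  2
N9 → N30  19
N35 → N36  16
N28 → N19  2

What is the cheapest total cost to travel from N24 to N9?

59 hops' cost

Settle nodes by increasing distance from N24:
N24: 0
N30: 12  (via N24)
N35: 19  (via N24)
N36: 21  (via N30)
N28: 24  (via N30)
N19: 26  (via N28)
N34: 27  (via N28)
N39: 27  (via N30)
N4: 32  (via N39)
N38: 46  (via N28)
N9: 59  (via N38)
Shortest route: N24 → N30 → N28 → N38 → N9 = 59 hops' cost.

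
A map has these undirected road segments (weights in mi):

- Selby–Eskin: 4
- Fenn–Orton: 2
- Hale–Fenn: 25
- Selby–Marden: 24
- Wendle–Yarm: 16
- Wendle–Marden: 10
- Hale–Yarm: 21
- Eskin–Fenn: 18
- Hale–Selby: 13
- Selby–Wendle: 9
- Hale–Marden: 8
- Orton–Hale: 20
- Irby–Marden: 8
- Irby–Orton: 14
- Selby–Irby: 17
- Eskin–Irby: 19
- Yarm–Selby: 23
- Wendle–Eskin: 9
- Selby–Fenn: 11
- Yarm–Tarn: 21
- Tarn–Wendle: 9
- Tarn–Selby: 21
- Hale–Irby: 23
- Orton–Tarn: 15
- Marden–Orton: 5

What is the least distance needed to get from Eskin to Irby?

Enumerating some paths:
Eskin → Selby → Irby: 4+17 = 21
Eskin → Selby → Fenn → Orton → Marden → Irby: 4+11+2+5+8 = 30
Eskin → Wendle → Marden → Irby: 9+10+8 = 27
Eskin → Irby: 19 = 19
The minimum is 19 mi via Eskin → Irby.

19 mi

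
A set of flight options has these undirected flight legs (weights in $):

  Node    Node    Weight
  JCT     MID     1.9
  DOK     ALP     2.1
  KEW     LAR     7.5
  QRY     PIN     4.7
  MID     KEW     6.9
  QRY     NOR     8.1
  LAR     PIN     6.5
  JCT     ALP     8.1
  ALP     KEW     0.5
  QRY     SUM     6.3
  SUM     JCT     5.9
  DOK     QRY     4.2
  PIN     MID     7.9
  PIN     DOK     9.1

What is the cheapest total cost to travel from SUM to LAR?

$17.5

Running Dijkstra from SUM:
SUM: 0
JCT: 5.9  (via SUM)
QRY: 6.3  (via SUM)
MID: 7.8  (via JCT)
DOK: 10.5  (via QRY)
PIN: 11  (via QRY)
ALP: 12.6  (via DOK)
KEW: 13.1  (via ALP)
NOR: 14.4  (via QRY)
LAR: 17.5  (via PIN)
Shortest route: SUM → QRY → PIN → LAR = $17.5.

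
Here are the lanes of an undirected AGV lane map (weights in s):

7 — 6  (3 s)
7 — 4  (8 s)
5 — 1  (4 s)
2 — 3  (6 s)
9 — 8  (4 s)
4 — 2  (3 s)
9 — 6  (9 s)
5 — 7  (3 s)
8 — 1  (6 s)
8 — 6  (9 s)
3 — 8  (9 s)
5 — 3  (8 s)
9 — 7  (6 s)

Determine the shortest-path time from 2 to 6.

Candidate routes:
2–3–8–6: 6+9+9 = 24
2–4–7–6: 3+8+3 = 14
2–3–5–7–6: 6+8+3+3 = 20
The minimum is 14 s via 2–4–7–6.

14 s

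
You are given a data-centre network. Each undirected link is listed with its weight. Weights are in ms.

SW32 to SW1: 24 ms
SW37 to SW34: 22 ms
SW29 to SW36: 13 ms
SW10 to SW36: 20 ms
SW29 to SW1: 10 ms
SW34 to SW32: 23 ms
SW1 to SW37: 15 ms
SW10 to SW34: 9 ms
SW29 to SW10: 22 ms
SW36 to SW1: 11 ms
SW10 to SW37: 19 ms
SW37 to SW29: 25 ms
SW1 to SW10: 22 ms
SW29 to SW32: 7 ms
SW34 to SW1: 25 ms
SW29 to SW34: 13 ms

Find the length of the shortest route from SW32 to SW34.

20 ms

Enumerating some paths:
SW32 - SW34: 23 = 23
SW32 - SW29 - SW34: 7+13 = 20
The minimum is 20 ms via SW32 - SW29 - SW34.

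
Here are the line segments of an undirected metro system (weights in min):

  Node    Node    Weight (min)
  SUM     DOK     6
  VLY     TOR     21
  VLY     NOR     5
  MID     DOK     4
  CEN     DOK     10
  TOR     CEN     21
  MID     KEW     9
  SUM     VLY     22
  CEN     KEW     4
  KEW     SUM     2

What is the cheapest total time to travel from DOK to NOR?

33 min

Settle nodes by increasing distance from DOK:
DOK: 0
MID: 4  (via DOK)
SUM: 6  (via DOK)
KEW: 8  (via SUM)
CEN: 10  (via DOK)
VLY: 28  (via SUM)
TOR: 31  (via CEN)
NOR: 33  (via VLY)
Shortest route: DOK–SUM–VLY–NOR = 33 min.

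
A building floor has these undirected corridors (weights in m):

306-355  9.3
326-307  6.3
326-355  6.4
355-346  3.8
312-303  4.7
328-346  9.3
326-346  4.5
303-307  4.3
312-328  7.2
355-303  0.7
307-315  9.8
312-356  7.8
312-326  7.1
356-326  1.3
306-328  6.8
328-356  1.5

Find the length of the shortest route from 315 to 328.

18.9 m

Running Dijkstra from 315:
315: 0
307: 9.8  (via 315)
303: 14.1  (via 307)
355: 14.8  (via 303)
326: 16.1  (via 307)
356: 17.4  (via 326)
346: 18.6  (via 355)
312: 18.8  (via 303)
328: 18.9  (via 356)
Shortest route: 315–307–326–356–328 = 18.9 m.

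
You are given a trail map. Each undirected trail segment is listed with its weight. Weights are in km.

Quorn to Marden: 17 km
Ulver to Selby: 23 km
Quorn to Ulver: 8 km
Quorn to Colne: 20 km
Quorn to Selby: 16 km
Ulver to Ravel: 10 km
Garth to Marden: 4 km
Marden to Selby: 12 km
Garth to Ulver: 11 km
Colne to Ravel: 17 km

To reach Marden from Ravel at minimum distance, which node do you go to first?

Enumerating some paths:
Ravel → Ulver → Garth → Marden: 10+11+4 = 25
Ravel → Ulver → Quorn → Marden: 10+8+17 = 35
Ravel → Ulver → Selby → Marden: 10+23+12 = 45
The minimum is 25 km via Ravel → Ulver → Garth → Marden.
So from Ravel the first move is to Ulver.

Ulver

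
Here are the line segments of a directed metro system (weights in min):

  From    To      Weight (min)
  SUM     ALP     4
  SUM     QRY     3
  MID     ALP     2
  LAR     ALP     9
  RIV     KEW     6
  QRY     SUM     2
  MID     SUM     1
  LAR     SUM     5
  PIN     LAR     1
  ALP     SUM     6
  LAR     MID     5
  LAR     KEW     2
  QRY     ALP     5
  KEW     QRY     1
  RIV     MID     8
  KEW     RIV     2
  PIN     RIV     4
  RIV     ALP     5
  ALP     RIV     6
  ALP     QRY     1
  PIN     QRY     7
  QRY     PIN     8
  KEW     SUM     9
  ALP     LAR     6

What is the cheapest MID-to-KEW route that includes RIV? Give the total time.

14 min

Shortest MID→RIV: MID → ALP → RIV = 8
Best RIV to KEW: RIV → KEW costing 6
Total via RIV: 8 + 6 = 14 min.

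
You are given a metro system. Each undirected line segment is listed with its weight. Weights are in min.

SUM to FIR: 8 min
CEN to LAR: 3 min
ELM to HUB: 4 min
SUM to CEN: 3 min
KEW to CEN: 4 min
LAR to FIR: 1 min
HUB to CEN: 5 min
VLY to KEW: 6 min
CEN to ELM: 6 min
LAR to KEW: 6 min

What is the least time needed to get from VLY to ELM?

Enumerating some paths:
VLY - KEW - CEN - HUB - ELM: 6+4+5+4 = 19
VLY - KEW - LAR - CEN - ELM: 6+6+3+6 = 21
VLY - KEW - CEN - ELM: 6+4+6 = 16
The minimum is 16 min via VLY - KEW - CEN - ELM.

16 min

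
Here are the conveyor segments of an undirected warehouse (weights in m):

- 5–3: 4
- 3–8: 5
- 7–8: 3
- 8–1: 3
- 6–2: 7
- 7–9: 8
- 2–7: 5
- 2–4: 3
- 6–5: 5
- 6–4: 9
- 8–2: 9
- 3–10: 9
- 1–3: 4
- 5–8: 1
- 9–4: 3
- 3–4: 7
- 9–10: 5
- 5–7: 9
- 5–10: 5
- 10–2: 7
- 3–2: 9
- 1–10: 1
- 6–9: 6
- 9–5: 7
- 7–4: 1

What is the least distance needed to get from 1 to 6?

9 m

Settle nodes by increasing distance from 1:
1: 0
10: 1  (via 1)
8: 3  (via 1)
3: 4  (via 1)
5: 4  (via 8)
7: 6  (via 8)
9: 6  (via 10)
4: 7  (via 7)
2: 8  (via 10)
6: 9  (via 5)
Shortest route: 1–8–5–6 = 9 m.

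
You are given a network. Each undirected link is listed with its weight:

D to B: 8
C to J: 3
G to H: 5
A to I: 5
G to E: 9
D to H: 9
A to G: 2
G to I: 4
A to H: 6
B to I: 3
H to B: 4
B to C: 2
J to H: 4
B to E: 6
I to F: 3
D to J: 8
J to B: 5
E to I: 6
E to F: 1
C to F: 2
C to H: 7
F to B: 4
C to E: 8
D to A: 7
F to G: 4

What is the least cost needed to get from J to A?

10

Candidate routes:
J → C → F → I → A: 3+2+3+5 = 13
J → H → G → A: 4+5+2 = 11
J → H → A: 4+6 = 10
J → C → F → G → A: 3+2+4+2 = 11
The minimum is 10 via J → H → A.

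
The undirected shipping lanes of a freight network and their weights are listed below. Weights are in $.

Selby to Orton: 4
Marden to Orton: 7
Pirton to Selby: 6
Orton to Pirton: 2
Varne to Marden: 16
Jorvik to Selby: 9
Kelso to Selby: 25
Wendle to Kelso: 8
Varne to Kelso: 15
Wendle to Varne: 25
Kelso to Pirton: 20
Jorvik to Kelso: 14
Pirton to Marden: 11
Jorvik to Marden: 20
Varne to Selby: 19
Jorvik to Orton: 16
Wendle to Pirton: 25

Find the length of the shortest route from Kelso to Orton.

Enumerating some paths:
Kelso–Pirton–Orton: 20+2 = 22
Kelso–Jorvik–Selby–Orton: 14+9+4 = 27
Cheapest is Kelso–Pirton–Orton at $22.

$22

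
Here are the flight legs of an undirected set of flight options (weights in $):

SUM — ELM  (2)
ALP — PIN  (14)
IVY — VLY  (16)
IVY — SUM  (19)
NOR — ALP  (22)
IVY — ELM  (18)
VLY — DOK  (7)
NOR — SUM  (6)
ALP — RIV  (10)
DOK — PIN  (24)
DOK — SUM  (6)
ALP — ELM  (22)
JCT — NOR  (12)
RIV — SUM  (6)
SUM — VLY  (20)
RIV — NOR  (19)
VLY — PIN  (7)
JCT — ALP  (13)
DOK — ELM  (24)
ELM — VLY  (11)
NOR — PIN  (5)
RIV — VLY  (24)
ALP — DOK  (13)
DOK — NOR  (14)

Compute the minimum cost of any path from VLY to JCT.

Settle nodes by increasing distance from VLY:
VLY: 0
DOK: 7  (via VLY)
PIN: 7  (via VLY)
ELM: 11  (via VLY)
NOR: 12  (via PIN)
SUM: 13  (via DOK)
IVY: 16  (via VLY)
RIV: 19  (via SUM)
ALP: 20  (via DOK)
JCT: 24  (via NOR)
Shortest route: VLY → PIN → NOR → JCT = $24.

$24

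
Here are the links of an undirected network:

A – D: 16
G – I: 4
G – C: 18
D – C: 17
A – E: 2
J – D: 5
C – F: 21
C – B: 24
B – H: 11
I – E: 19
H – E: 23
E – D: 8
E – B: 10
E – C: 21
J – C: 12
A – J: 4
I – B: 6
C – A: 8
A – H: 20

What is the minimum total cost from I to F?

Enumerating some paths:
I–B–E–A–C–F: 6+10+2+8+21 = 47
I–G–C–F: 4+18+21 = 43
The minimum is 43 via I–G–C–F.

43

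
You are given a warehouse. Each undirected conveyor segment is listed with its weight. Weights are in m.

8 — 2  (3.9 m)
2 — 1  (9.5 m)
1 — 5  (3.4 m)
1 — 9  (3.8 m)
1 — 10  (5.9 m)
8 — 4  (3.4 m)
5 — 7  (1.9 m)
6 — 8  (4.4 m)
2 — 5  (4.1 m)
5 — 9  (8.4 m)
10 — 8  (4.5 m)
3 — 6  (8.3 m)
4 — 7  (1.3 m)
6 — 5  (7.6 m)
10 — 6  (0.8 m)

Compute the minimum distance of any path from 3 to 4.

Candidate routes:
3–6–5–7–4: 8.3+7.6+1.9+1.3 = 19.1
3–6–8–4: 8.3+4.4+3.4 = 16.1
3–6–10–1–5–7–4: 8.3+0.8+5.9+3.4+1.9+1.3 = 21.6
3–6–10–8–4: 8.3+0.8+4.5+3.4 = 17
The minimum is 16.1 m via 3–6–8–4.

16.1 m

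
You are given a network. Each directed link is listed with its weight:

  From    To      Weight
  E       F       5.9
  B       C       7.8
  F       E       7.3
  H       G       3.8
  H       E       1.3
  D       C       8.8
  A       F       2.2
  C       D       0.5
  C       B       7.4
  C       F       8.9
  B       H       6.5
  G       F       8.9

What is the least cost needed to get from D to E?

24

Shortest distances from D:
D: 0
C: 8.8  (via D)
B: 16.2  (via C)
F: 17.7  (via C)
H: 22.7  (via B)
E: 24  (via H)
Shortest route: D → C → B → H → E = 24.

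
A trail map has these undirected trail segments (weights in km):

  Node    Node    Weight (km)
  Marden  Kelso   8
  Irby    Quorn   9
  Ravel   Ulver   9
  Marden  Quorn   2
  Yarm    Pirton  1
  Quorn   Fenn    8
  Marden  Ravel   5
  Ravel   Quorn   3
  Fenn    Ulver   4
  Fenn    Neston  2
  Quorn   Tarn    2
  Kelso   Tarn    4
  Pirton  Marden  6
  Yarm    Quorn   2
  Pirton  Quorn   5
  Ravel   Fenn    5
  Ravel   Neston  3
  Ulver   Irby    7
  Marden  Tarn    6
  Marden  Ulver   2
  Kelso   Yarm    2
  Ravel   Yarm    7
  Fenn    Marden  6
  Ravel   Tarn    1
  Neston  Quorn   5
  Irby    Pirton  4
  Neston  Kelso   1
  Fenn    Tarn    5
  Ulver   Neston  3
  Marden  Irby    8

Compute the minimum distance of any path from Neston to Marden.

Settle nodes by increasing distance from Neston:
Neston: 0
Kelso: 1  (via Neston)
Fenn: 2  (via Neston)
Ravel: 3  (via Neston)
Ulver: 3  (via Neston)
Yarm: 3  (via Kelso)
Pirton: 4  (via Yarm)
Tarn: 4  (via Ravel)
Quorn: 5  (via Neston)
Marden: 5  (via Ulver)
Shortest route: Neston → Ulver → Marden = 5 km.

5 km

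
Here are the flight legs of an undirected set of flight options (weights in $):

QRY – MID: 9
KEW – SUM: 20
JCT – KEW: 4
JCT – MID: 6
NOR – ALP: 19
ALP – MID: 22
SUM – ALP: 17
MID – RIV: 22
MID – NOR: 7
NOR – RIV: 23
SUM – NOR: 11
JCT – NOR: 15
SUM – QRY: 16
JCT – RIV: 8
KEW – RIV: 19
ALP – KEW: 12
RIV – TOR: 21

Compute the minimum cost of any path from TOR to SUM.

Candidate routes:
TOR–RIV–JCT–KEW–SUM: 21+8+4+20 = 53
TOR–RIV–JCT–NOR–SUM: 21+8+15+11 = 55
The minimum is $53 via TOR–RIV–JCT–KEW–SUM.

$53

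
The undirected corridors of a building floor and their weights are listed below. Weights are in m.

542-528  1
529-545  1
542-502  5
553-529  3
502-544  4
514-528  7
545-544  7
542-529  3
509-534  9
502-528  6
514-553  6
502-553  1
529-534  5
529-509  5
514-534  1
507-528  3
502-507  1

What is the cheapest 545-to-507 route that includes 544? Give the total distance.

12 m

Shortest 545→544: 545 → 544 = 7
Shortest 544→507: 544 → 502 → 507 = 5
Total via 544: 7 + 5 = 12 m.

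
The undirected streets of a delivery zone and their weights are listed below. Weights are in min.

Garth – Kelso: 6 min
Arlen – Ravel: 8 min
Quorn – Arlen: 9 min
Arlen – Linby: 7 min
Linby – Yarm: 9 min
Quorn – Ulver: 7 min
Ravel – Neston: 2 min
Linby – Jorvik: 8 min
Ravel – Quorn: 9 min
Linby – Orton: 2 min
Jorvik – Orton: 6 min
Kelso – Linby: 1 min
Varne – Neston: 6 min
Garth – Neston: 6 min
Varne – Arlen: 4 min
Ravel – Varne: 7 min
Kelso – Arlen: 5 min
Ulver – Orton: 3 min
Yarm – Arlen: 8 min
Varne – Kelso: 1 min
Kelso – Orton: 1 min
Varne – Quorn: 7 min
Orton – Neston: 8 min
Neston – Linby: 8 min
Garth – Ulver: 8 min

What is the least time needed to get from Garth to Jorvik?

Shortest distances from Garth:
Garth: 0
Kelso: 6  (via Garth)
Neston: 6  (via Garth)
Linby: 7  (via Kelso)
Orton: 7  (via Kelso)
Varne: 7  (via Kelso)
Ravel: 8  (via Neston)
Ulver: 8  (via Garth)
Arlen: 11  (via Kelso)
Jorvik: 13  (via Orton)
Shortest route: Garth–Kelso–Orton–Jorvik = 13 min.

13 min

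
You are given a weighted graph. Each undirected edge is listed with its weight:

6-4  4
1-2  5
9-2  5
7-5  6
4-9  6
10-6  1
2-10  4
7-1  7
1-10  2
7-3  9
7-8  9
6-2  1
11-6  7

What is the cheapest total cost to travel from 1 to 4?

Compare a few routes:
1 - 10 - 2 - 6 - 4: 2+4+1+4 = 11
1 - 2 - 6 - 4: 5+1+4 = 10
1 - 10 - 6 - 4: 2+1+4 = 7
The minimum is 7 via 1 - 10 - 6 - 4.

7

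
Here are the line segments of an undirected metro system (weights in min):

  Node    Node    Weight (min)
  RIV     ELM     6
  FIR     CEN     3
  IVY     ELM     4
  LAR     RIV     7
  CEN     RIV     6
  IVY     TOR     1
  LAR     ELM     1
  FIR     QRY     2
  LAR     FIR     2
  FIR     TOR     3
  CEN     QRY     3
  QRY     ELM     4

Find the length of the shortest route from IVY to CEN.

Compare a few routes:
IVY → TOR → FIR → CEN: 1+3+3 = 7
IVY → ELM → LAR → FIR → CEN: 4+1+2+3 = 10
IVY → TOR → FIR → QRY → CEN: 1+3+2+3 = 9
The minimum is 7 min via IVY → TOR → FIR → CEN.

7 min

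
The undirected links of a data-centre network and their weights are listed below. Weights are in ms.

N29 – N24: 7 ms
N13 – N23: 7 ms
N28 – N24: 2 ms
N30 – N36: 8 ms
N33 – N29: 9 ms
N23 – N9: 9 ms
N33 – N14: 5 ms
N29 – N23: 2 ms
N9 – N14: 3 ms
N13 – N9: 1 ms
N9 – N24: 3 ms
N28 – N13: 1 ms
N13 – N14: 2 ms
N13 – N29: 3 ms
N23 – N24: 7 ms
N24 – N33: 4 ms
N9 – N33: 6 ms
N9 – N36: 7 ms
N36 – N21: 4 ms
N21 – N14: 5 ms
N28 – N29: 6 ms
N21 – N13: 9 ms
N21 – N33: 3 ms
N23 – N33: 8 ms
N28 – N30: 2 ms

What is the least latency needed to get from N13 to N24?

Settle nodes by increasing distance from N13:
N13: 0
N9: 1  (via N13)
N28: 1  (via N13)
N14: 2  (via N13)
N30: 3  (via N28)
N29: 3  (via N13)
N24: 3  (via N28)
Shortest route: N13 → N28 → N24 = 3 ms.

3 ms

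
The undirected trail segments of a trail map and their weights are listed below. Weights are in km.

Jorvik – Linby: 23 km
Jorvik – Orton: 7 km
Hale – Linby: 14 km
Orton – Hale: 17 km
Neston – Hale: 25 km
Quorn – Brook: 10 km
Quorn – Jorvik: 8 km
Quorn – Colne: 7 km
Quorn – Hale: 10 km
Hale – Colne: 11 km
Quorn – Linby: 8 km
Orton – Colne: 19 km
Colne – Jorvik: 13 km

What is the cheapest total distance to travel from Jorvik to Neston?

43 km

Compare a few routes:
Jorvik–Quorn–Hale–Neston: 8+10+25 = 43
Jorvik–Quorn–Colne–Hale–Neston: 8+7+11+25 = 51
Jorvik–Orton–Hale–Neston: 7+17+25 = 49
Jorvik–Colne–Hale–Neston: 13+11+25 = 49
Cheapest is Jorvik–Quorn–Hale–Neston at 43 km.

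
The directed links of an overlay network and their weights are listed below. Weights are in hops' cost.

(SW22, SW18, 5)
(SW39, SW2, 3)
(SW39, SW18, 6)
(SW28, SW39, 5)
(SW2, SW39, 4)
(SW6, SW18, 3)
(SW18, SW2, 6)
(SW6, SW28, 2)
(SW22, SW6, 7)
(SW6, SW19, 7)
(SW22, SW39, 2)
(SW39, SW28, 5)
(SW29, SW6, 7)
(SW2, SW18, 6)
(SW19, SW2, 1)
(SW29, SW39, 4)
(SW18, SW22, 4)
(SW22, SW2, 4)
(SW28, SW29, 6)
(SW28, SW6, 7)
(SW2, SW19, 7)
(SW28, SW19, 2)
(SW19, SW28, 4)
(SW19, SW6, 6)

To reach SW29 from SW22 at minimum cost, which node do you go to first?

SW39

Enumerating some paths:
SW22 - SW2 - SW39 - SW28 - SW29: 4+4+5+6 = 19
SW22 - SW6 - SW28 - SW29: 7+2+6 = 15
SW22 - SW39 - SW28 - SW29: 2+5+6 = 13
The minimum is 13 hops' cost via SW22 - SW39 - SW28 - SW29.
So from SW22 the first move is to SW39.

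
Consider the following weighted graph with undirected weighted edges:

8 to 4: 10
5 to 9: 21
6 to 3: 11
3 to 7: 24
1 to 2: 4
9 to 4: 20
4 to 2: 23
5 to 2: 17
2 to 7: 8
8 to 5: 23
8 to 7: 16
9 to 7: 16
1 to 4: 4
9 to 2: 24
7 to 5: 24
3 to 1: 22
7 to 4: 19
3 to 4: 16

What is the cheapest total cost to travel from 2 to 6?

35

Running Dijkstra from 2:
2: 0
1: 4  (via 2)
4: 8  (via 1)
7: 8  (via 2)
5: 17  (via 2)
8: 18  (via 4)
3: 24  (via 4)
9: 24  (via 2)
6: 35  (via 3)
Shortest route: 2 → 1 → 4 → 3 → 6 = 35.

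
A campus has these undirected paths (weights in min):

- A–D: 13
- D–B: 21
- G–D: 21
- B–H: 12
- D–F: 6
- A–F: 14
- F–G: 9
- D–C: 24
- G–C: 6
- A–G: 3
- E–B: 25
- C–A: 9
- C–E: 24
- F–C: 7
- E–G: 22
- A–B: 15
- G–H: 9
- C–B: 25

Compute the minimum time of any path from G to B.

18 min

Candidate routes:
G → C → B: 6+25 = 31
G → H → B: 9+12 = 21
G → C → A → B: 6+9+15 = 30
G → A → B: 3+15 = 18
Cheapest is G → A → B at 18 min.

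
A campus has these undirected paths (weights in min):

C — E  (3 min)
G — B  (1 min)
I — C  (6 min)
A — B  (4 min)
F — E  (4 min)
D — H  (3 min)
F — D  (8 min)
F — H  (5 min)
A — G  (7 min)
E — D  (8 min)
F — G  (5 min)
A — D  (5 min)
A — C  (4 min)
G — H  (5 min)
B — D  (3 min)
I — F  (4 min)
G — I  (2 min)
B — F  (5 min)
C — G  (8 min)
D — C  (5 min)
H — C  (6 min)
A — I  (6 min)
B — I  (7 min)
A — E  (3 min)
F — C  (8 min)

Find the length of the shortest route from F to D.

Compare a few routes:
F → G → B → D: 5+1+3 = 9
F → D: 8 = 8
Cheapest is F → D at 8 min.

8 min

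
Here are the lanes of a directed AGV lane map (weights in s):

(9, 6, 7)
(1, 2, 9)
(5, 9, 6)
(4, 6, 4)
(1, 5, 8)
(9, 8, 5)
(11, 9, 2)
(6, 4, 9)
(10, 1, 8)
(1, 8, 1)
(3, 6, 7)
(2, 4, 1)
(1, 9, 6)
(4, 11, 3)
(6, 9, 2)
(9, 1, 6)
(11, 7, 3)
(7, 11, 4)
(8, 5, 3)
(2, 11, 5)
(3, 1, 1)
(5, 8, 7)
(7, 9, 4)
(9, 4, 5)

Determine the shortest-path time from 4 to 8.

Running Dijkstra from 4:
4: 0
11: 3  (via 4)
6: 4  (via 4)
9: 5  (via 11)
7: 6  (via 11)
8: 10  (via 9)
Shortest route: 4–11–9–8 = 10 s.

10 s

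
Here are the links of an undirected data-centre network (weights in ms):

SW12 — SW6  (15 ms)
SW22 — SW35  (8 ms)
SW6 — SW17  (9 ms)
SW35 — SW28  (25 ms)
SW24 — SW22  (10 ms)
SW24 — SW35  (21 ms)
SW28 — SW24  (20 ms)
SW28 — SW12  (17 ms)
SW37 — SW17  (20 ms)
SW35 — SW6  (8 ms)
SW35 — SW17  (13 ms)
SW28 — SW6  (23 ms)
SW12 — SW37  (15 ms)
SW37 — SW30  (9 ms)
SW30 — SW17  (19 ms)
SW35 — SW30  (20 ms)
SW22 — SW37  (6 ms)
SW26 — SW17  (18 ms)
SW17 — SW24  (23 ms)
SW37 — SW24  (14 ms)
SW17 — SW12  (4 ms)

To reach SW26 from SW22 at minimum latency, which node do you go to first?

Compare a few routes:
SW22 - SW35 - SW17 - SW26: 8+13+18 = 39
SW22 - SW37 - SW12 - SW17 - SW26: 6+15+4+18 = 43
SW22 - SW35 - SW6 - SW17 - SW26: 8+8+9+18 = 43
The minimum is 39 ms via SW22 - SW35 - SW17 - SW26.
So from SW22 the first move is to SW35.

SW35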